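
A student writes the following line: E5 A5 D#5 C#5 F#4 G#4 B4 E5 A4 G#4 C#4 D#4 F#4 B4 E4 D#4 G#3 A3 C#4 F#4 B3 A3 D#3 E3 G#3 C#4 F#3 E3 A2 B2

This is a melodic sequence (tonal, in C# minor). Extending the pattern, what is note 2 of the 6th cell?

G#3

Grouping in 6s, the 2nd note of each cell is A5, E5, B4, F#4, C#4.
Each moves down a 4th; the next is G#3.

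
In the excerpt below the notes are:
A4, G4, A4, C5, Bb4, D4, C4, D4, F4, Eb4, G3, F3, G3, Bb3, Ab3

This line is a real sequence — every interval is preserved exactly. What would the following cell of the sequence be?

C3 Bb2 C3 Eb3 Db3

With a 5-note motive the entries are A4, D4, G3, each down a 5th from the previous.
From C3 the exact shape gives C3 Bb2 C3 Eb3 Db3.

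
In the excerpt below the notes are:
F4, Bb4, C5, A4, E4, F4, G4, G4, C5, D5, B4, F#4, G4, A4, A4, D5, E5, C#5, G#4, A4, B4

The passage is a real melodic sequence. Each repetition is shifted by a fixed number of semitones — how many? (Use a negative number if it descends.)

With a 7-note motive the entries are F4, G4, A4, each up a 2nd from the previous.
F4→G4 is 67 − 65 = 2 semitones.

2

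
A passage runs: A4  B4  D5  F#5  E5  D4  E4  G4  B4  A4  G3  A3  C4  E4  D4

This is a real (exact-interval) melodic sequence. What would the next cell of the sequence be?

With a 5-note motive the entries are A4, D4, G3, each down a 5th from the previous.
From C3 the exact shape gives C3 D3 F3 A3 G3.

C3 D3 F3 A3 G3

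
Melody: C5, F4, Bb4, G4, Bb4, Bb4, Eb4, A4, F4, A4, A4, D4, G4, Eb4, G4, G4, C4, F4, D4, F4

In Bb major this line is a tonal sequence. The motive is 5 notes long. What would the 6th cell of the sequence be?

Eb4 A3 D4 Bb3 D4

With a 5-note motive the entries are C5, Bb4, A4, G4, each down a 2nd from the previous.
Carrying on: F4 → Eb4.
So cell 6 is Eb4 A3 D4 Bb3 D4.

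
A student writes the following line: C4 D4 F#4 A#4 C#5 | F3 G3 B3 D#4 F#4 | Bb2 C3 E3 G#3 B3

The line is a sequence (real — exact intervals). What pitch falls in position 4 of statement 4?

C#3

The unit is 5 notes. Position-4 pitches of the 3 shown cells: A#4, D#4, G#3.
From G#3, down a 5th gives C#3.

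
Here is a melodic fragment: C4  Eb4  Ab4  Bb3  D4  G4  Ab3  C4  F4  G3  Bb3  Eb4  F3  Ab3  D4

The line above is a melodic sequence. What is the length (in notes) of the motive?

15 notes total. Splitting into 5 groups of 3:
C4 Eb4 Ab4 | Bb3 D4 G4 | Ab3 C4 F4 | G3 Bb3 Eb4 | F3 Ab3 D4
Every group is a transposition down a 2nd of the one before; no shorter unit works.

3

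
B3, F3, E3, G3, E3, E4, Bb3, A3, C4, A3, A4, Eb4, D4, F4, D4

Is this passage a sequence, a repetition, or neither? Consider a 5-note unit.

sequence

Each 5-note cell is the previous one transposed up a 4th.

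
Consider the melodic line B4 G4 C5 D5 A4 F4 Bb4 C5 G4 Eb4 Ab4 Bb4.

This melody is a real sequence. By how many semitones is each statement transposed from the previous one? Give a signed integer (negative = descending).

-2

Taking 4-note groups, the heads are B4, A4, G4: the pattern moves down a 2nd.
B4 to A4 spans -2 semitones.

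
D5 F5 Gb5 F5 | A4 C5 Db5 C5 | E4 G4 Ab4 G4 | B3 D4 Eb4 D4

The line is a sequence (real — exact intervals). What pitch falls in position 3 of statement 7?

Grouping in 4s, the 3rd note of each cell is Gb5, Db5, Ab4, Eb4.
Extending down a 4th: Bb3 → F3 → C3.

C3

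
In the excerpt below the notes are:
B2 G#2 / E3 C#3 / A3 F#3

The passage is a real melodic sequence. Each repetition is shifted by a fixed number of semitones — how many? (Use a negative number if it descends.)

5

With a 2-note motive the entries are B2, E3, A3, each up a 4th from the previous.
B2 to E3 spans +5 semitones.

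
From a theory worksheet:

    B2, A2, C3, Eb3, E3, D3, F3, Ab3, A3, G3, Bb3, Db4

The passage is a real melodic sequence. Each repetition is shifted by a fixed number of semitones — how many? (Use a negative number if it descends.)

The 4-note cells begin on B2, E3, A3 — each up a 4th from the last.
B2→E3 is 52 − 47 = 5 semitones.

5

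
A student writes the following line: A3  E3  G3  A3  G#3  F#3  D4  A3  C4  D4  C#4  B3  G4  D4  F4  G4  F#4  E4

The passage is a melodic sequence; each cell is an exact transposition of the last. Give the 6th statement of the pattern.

Bb5 F5 Ab5 Bb5 A5 G5

Taking 6-note groups, the heads are A3, D4, G4: the pattern moves up a 4th.
Carrying on: C5 → F5 → Bb5.
From Bb5 the exact shape gives Bb5 F5 Ab5 Bb5 A5 G5.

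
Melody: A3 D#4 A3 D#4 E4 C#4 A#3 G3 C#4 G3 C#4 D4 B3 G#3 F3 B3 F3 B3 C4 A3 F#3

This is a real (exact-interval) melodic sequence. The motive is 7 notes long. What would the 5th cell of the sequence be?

Db3 G3 Db3 G3 Ab3 F3 D3

Unit = 7 notes; the statements start on A3, G3, F3, moving down a 2nd each time.
Extending down a 2nd: Eb3 → Db3.
So cell 5 is Db3 G3 Db3 G3 Ab3 F3 D3.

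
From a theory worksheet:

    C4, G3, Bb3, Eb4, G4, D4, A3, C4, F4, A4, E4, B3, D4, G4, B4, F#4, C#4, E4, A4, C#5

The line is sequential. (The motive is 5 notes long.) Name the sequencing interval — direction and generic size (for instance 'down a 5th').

up a 2nd

Taking 5-note groups, the heads are C4, D4, E4, F#4: the pattern moves up a 2nd.
C4 to D4 is up a 2nd.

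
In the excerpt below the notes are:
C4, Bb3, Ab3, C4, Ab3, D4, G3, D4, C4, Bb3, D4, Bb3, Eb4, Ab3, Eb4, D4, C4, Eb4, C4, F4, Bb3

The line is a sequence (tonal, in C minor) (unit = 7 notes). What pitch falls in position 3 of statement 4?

The unit is 7 notes. Position-3 pitches of the 3 shown cells: Ab3, Bb3, C4.
One more up a 2nd gives D4.

D4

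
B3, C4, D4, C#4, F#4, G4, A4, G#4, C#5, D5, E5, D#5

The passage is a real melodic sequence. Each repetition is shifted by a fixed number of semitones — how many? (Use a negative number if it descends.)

Taking 4-note groups, the heads are B3, F#4, C#5: the pattern moves up a 5th.
Counting half-steps from B3 to F#4: 7.

7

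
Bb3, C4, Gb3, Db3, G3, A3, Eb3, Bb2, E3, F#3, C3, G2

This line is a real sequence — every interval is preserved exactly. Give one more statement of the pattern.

Taking 4-note groups, the heads are Bb3, G3, E3: the pattern moves down a 3rd.
Statement 4 starts on C#3 and keeps the same exact contour: C#3 D#3 A2 E2.

C#3 D#3 A2 E2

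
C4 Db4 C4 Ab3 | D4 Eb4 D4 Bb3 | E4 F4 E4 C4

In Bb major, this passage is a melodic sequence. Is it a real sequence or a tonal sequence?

Each cell has the same semitone pattern (1, -1, -4) — intervals are preserved exactly.
And Db4 lies outside Bb major, so the sequence is real rather than tonal.

real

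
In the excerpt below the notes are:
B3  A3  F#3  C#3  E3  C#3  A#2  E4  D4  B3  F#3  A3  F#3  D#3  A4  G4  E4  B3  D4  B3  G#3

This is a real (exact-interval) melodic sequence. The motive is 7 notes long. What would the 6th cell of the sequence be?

C6 Bb5 G5 D5 F5 D5 B4

Taking 7-note groups, the heads are B3, E4, A4: the pattern moves up a 4th.
Continuing the starts: D5 → G5 → C6.
From C6 the exact shape gives C6 Bb5 G5 D5 F5 D5 B4.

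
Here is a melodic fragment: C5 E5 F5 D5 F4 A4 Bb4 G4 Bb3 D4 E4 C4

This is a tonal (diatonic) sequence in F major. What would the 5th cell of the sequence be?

A2 C3 D3 Bb2

Unit = 4 notes; the statements start on C5, F4, Bb3, moving down a 5th each time.
Extending down a 5th: E3 → A2.
So cell 5 is A2 C3 D3 Bb2.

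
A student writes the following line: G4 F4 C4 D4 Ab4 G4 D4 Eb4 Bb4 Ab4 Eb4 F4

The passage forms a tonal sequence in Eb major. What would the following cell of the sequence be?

C5 Bb4 F4 G4

Taking 4-note groups, the heads are G4, Ab4, Bb4: the pattern moves up a 2nd.
From C5 the diatonic shape gives C5 Bb4 F4 G4.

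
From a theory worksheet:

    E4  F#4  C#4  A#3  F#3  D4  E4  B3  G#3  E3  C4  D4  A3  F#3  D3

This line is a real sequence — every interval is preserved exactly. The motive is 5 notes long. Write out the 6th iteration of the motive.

Gb3 Ab3 Eb3 C3 Ab2

The 5-note cells begin on E4, D4, C4 — each down a 2nd from the last.
Continuing the starts: Bb3 → Ab3 → Gb3.
Statement 6 starts on Gb3 and keeps the same exact contour: Gb3 Ab3 Eb3 C3 Ab2.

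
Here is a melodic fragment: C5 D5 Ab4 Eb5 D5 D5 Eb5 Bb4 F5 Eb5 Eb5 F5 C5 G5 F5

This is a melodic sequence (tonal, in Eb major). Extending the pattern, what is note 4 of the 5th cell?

The unit is 5 notes. Position-4 pitches of the 3 shown cells: Eb5, F5, G5.
Extending up a 2nd: Ab5 → Bb5.

Bb5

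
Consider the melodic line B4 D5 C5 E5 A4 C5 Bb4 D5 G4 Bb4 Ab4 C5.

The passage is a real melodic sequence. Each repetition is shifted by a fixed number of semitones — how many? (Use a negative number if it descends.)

Taking 4-note groups, the heads are B4, A4, G4: the pattern moves down a 2nd.
Counting half-steps from B4 to A4: -2.

-2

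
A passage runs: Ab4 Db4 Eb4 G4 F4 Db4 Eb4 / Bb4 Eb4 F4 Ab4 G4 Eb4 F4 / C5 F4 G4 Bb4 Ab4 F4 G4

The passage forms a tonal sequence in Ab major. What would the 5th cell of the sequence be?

Eb5 Ab4 Bb4 Db5 C5 Ab4 Bb4

Unit = 7 notes; the statements start on Ab4, Bb4, C5, moving up a 2nd each time.
Extending up a 2nd: Db5 → Eb5.
So cell 5 is Eb5 Ab4 Bb4 Db5 C5 Ab4 Bb4.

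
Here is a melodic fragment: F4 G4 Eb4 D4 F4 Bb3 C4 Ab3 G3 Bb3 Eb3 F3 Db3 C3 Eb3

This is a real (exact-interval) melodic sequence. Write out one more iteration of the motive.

Unit = 5 notes; the statements start on F4, Bb3, Eb3, moving down a 5th each time.
From Ab2 the exact shape gives Ab2 Bb2 Gb2 F2 Ab2.

Ab2 Bb2 Gb2 F2 Ab2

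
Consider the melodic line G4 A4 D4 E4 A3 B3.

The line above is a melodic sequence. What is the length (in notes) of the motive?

2

6 notes total. Splitting into 3 groups of 2:
G4 A4 | D4 E4 | A3 B3
Every group is a transposition down a 4th of the one before; no shorter unit works.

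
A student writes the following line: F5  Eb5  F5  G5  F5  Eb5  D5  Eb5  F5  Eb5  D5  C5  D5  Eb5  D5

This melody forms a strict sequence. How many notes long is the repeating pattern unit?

5

There are 15 notes; a 5-note unit gives 3 cells:
F5 Eb5 F5 G5 F5 | Eb5 D5 Eb5 F5 Eb5 | D5 C5 D5 Eb5 D5
That's a consistent down a 2nd shift per cell, and no other grouping gives one.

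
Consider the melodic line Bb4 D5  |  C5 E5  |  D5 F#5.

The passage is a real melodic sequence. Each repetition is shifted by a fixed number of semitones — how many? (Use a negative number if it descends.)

The 2-note cells begin on Bb4, C5, D5 — each up a 2nd from the last.
Bb4 to C5 spans +2 semitones.

2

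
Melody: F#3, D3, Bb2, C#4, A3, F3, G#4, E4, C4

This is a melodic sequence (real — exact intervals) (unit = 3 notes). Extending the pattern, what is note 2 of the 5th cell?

F#5

With 3-note cells, note 2 of each statement runs D3, A3, E4.
Each moves up a 5th. Continuing: B4 → F#5.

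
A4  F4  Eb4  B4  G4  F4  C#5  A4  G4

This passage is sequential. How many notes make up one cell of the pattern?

Try groups of 3 (3 cells in 9 notes):
A4 F4 Eb4 | B4 G4 F4 | C#5 A4 G4
Each cell is the previous one up a 2nd — so the unit is 3 notes.

3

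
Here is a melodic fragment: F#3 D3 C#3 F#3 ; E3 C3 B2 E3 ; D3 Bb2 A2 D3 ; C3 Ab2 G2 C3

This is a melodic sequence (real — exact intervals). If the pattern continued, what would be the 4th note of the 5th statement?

Grouping in 4s, the 4th note of each cell is F#3, E3, D3, C3.
From C3, down a 2nd gives Bb2.

Bb2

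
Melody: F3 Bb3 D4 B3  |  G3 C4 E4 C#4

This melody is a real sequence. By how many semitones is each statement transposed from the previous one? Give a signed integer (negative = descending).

With a 4-note motive the entries are F3, G3, each up a 2nd from the previous.
F3 to G3 spans +2 semitones.

2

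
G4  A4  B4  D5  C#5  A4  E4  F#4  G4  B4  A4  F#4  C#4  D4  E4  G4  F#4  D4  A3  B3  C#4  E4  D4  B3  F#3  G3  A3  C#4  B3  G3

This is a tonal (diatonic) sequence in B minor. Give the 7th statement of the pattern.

Unit = 6 notes; the statements start on G4, E4, C#4, A3, F#3, moving down a 3rd each time.
Extending down a 3rd: D3 → B2.
So cell 7 is B2 C#3 D3 F#3 E3 C#3.

B2 C#3 D3 F#3 E3 C#3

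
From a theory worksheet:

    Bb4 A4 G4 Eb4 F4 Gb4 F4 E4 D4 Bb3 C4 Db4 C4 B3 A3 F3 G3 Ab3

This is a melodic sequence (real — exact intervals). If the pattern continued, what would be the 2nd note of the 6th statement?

G#2

The unit is 6 notes. Position-2 pitches of the 3 shown cells: A4, E4, B3.
Each moves down a 4th. Continuing: F#3 → C#3 → G#2.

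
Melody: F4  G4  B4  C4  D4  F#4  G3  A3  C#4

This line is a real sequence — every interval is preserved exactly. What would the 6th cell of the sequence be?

The 3-note cells begin on F4, C4, G3 — each down a 4th from the last.
Extending down a 4th: D3 → A2 → E2.
From E2 the exact shape gives E2 F#2 A#2.

E2 F#2 A#2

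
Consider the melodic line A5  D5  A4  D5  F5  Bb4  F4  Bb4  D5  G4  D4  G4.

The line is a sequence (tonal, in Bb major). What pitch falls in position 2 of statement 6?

The unit is 4 notes. Position-2 pitches of the 3 shown cells: D5, Bb4, G4.
Extending down a 3rd: Eb4 → C4 → A3.

A3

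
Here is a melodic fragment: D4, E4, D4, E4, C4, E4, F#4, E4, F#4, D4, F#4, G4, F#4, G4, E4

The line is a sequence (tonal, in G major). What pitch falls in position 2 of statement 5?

Grouping in 5s, the 2nd note of each cell is E4, F#4, G4.
Extending up a 2nd: A4 → B4.

B4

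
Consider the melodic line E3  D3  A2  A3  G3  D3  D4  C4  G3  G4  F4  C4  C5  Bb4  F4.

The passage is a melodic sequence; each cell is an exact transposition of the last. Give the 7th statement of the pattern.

Bb5 Ab5 Eb5

With a 3-note motive the entries are E3, A3, D4, G4, C5, each up a 4th from the previous.
Carrying on: F5 → Bb5.
From Bb5 the exact shape gives Bb5 Ab5 Eb5.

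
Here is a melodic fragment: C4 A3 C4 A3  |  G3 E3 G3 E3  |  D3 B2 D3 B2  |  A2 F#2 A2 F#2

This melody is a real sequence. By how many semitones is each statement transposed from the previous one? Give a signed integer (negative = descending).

Taking 4-note groups, the heads are C4, G3, D3, A2: the pattern moves down a 4th.
C4 to G3 spans -5 semitones.

-5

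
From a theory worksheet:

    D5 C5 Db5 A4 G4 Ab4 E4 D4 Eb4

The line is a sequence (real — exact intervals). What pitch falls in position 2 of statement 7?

The unit is 3 notes. Position-2 pitches of the 3 shown cells: C5, G4, D4.
Carrying that down a 4th forward: A3 → E3 → B2 → F#2.

F#2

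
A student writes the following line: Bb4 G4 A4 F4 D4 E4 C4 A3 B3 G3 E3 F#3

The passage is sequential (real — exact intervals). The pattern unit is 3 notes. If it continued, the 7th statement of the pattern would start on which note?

E2

The 3-note cells begin on Bb4, F4, C4, G3 — each down a 4th from the last.
Extending the heads down a 4th: D3 → A2 → E2.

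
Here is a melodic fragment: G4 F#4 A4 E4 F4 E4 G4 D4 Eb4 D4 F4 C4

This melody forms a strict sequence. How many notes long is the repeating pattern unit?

12 notes total. Splitting into 3 groups of 4:
G4 F#4 A4 E4 | F4 E4 G4 D4 | Eb4 D4 F4 C4
Every group is a transposition down a 2nd of the one before; no shorter unit works.

4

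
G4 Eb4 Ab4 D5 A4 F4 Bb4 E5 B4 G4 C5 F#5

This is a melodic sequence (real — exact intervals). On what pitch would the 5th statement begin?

With a 4-note motive the entries are G4, A4, B4, each up a 2nd from the previous.
Extending the heads up a 2nd: C#5 → D#5.

D#5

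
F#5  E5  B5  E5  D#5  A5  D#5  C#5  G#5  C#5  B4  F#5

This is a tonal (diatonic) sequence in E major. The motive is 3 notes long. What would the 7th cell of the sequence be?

G#4 F#4 C#5

The 3-note cells begin on F#5, E5, D#5, C#5 — each down a 2nd from the last.
Continuing the starts: B4 → A4 → G#4.
Statement 7 starts on G#4 and keeps the same diatonic contour: G#4 F#4 C#5.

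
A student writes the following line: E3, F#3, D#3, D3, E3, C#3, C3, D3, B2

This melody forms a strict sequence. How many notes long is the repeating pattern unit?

3

There are 9 notes; a 3-note unit gives 3 cells:
E3 F#3 D#3 | D3 E3 C#3 | C3 D3 B2
Each cell is the previous one down a 2nd — so the unit is 3 notes.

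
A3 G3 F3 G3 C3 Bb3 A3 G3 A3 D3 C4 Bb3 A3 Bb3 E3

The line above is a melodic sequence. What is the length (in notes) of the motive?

15 notes total. Splitting into 3 groups of 5:
A3 G3 F3 G3 C3 | Bb3 A3 G3 A3 D3 | C4 Bb3 A3 Bb3 E3
Every group is a transposition up a 2nd of the one before; no shorter unit works.

5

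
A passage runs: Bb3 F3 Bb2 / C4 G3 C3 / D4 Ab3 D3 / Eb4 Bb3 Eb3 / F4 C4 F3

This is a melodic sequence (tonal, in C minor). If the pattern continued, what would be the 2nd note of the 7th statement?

With 3-note cells, note 2 of each statement runs F3, G3, Ab3, Bb3, C4.
Extending up a 2nd: D4 → Eb4.

Eb4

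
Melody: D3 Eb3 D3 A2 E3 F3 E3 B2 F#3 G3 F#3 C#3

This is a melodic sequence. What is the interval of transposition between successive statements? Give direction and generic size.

up a 2nd

Unit = 4 notes; the statements start on D3, E3, F#3, moving up a 2nd each time.
D3 to E3 is up a 2nd.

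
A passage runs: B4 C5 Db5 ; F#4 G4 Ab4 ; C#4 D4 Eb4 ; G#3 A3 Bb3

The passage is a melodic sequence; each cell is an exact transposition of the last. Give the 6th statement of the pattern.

A#2 B2 C3

The 3-note cells begin on B4, F#4, C#4, G#3 — each down a 4th from the last.
Continuing the starts: D#3 → A#2.
From A#2 the exact shape gives A#2 B2 C3.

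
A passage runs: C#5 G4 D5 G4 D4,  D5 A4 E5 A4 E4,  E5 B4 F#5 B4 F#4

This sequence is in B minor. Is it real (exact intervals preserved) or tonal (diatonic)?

Every note is diatonic to B minor.
Cell 1 has -6 semitones from note 1 to 2, but cell 2 has -5 — the interval quality changes while the contour stays the same, which is the hallmark of a tonal sequence.

tonal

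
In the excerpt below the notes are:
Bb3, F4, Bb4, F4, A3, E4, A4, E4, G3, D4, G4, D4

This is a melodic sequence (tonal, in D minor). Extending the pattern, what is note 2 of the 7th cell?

With 4-note cells, note 2 of each statement runs F4, E4, D4.
Each moves down a 2nd. Continuing: C4 → Bb3 → A3 → G3.

G3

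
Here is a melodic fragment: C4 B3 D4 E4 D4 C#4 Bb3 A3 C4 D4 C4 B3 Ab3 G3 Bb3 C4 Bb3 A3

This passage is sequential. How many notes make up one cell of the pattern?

Try groups of 6 (3 cells in 18 notes):
C4 B3 D4 E4 D4 C#4 | Bb3 A3 C4 D4 C4 B3 | Ab3 G3 Bb3 C4 Bb3 A3
Every group is a transposition down a 2nd of the one before; no shorter unit works.

6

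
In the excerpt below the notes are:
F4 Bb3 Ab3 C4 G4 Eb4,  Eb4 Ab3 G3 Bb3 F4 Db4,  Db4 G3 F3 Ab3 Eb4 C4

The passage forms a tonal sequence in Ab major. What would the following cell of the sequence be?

C4 F3 Eb3 G3 Db4 Bb3

With a 6-note motive the entries are F4, Eb4, Db4, each down a 2nd from the previous.
So cell 4 is C4 F3 Eb3 G3 Db4 Bb3.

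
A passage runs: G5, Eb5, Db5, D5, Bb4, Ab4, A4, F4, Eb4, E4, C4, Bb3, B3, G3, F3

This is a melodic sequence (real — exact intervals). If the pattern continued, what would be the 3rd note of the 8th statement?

Grouping in 3s, the 3rd note of each cell is Db5, Ab4, Eb4, Bb3, F3.
Each moves down a 4th. Continuing: C3 → G2 → D2.

D2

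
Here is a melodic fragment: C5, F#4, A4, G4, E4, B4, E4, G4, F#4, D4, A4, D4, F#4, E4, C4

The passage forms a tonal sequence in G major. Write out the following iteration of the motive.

The 5-note cells begin on C5, B4, A4 — each down a 2nd from the last.
Statement 4 starts on G4 and keeps the same diatonic contour: G4 C4 E4 D4 B3.

G4 C4 E4 D4 B3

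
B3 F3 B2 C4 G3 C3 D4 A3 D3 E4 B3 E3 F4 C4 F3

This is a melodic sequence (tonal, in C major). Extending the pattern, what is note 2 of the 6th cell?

D4

Grouping in 3s, the 2nd note of each cell is F3, G3, A3, B3, C4.
One more up a 2nd gives D4.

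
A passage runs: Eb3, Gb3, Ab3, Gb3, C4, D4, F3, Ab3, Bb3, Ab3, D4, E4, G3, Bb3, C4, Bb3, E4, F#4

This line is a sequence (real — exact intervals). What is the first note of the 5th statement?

The 6-note cells begin on Eb3, F3, G3 — each up a 2nd from the last.
Extending the heads up a 2nd: A3 → B3.

B3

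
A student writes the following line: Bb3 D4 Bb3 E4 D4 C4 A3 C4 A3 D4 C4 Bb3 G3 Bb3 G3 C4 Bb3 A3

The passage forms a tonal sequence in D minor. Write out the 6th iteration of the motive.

D3 F3 D3 G3 F3 E3

Taking 6-note groups, the heads are Bb3, A3, G3: the pattern moves down a 2nd.
Carrying on: F3 → E3 → D3.
Statement 6 starts on D3 and keeps the same diatonic contour: D3 F3 D3 G3 F3 E3.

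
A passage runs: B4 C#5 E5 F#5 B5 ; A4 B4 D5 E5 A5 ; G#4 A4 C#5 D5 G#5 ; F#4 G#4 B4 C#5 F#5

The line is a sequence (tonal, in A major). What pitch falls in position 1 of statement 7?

C#4

With 5-note cells, note 1 of each statement runs B4, A4, G#4, F#4.
Extending down a 2nd: E4 → D4 → C#4.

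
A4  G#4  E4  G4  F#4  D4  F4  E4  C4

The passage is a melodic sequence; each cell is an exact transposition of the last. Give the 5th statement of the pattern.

With a 3-note motive the entries are A4, G4, F4, each down a 2nd from the previous.
Carrying on: Eb4 → Db4.
So cell 5 is Db4 C4 Ab3.

Db4 C4 Ab3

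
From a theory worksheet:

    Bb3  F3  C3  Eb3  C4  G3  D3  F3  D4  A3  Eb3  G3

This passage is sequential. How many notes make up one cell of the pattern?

Try groups of 4 (3 cells in 12 notes):
Bb3 F3 C3 Eb3 | C4 G3 D3 F3 | D4 A3 Eb3 G3
Every group is a transposition up a 2nd of the one before; no shorter unit works.

4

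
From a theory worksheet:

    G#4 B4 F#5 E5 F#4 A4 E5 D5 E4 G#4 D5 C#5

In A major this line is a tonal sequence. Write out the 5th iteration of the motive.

C#4 E4 B4 A4

The 4-note cells begin on G#4, F#4, E4 — each down a 2nd from the last.
Carrying on: D4 → C#4.
From C#4 the diatonic shape gives C#4 E4 B4 A4.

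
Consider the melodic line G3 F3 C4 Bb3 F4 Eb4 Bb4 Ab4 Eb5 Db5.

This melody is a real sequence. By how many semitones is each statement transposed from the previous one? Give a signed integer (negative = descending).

5

Taking 2-note groups, the heads are G3, C4, F4, Bb4, Eb5: the pattern moves up a 4th.
Counting half-steps from G3 to C4: 5.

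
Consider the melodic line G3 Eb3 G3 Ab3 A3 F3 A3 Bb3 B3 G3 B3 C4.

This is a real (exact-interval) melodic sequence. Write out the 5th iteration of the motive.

D#4 B3 D#4 E4

Unit = 4 notes; the statements start on G3, A3, B3, moving up a 2nd each time.
Carrying on: C#4 → D#4.
From D#4 the exact shape gives D#4 B3 D#4 E4.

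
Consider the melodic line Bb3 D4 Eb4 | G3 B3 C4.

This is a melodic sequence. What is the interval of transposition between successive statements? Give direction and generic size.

Unit = 3 notes; the statements start on Bb3, G3, moving down a 3rd each time.
Bb3 to G3 is down a 3rd.

down a 3rd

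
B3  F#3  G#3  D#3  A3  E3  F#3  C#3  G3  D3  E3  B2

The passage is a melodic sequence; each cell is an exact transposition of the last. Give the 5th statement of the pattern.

Eb3 Bb2 C3 G2

The 4-note cells begin on B3, A3, G3 — each down a 2nd from the last.
Extending down a 2nd: F3 → Eb3.
From Eb3 the exact shape gives Eb3 Bb2 C3 G2.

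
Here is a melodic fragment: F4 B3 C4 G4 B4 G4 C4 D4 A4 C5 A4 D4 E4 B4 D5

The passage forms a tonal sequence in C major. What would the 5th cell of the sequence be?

Unit = 5 notes; the statements start on F4, G4, A4, moving up a 2nd each time.
Carrying on: B4 → C5.
So cell 5 is C5 F4 G4 D5 F5.

C5 F4 G4 D5 F5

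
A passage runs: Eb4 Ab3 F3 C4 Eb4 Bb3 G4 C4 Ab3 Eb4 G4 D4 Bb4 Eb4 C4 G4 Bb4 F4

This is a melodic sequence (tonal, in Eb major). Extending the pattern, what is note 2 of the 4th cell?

With 6-note cells, note 2 of each statement runs Ab3, C4, Eb4.
One more up a 3rd gives G4.

G4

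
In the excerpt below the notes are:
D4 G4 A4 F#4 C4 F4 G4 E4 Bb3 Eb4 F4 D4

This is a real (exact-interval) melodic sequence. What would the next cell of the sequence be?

The 4-note cells begin on D4, C4, Bb3 — each down a 2nd from the last.
Statement 4 starts on Ab3 and keeps the same exact contour: Ab3 Db4 Eb4 C4.

Ab3 Db4 Eb4 C4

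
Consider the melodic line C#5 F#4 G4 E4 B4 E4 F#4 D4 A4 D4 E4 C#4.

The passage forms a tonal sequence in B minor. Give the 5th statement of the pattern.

F#4 B3 C#4 A3

The 4-note cells begin on C#5, B4, A4 — each down a 2nd from the last.
Extending down a 2nd: G4 → F#4.
From F#4 the diatonic shape gives F#4 B3 C#4 A3.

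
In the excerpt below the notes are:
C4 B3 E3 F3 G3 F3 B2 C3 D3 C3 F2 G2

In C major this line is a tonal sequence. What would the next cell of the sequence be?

The 4-note cells begin on C4, G3, D3 — each down a 4th from the last.
Statement 4 starts on A2 and keeps the same diatonic contour: A2 G2 C2 D2.

A2 G2 C2 D2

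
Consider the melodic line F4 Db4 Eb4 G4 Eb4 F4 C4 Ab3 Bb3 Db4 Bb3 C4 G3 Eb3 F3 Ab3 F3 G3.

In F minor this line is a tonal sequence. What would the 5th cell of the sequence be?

The 6-note cells begin on F4, C4, G3 — each down a 4th from the last.
Continuing the starts: Db3 → Ab2.
Statement 5 starts on Ab2 and keeps the same diatonic contour: Ab2 F2 G2 Bb2 G2 Ab2.

Ab2 F2 G2 Bb2 G2 Ab2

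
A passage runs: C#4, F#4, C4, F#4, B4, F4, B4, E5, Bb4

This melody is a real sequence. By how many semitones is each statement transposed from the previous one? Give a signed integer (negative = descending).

Unit = 3 notes; the statements start on C#4, F#4, B4, moving up a 4th each time.
C#4→F#4 is 66 − 61 = 5 semitones.

5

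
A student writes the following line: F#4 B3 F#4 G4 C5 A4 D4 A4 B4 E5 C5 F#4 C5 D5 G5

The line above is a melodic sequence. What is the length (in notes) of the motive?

Try groups of 5 (3 cells in 15 notes):
F#4 B3 F#4 G4 C5 | A4 D4 A4 B4 E5 | C5 F#4 C5 D5 G5
Every group is a transposition up a 3rd of the one before; no shorter unit works.

5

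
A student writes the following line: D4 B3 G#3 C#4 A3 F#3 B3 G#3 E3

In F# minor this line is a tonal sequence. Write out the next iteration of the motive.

Unit = 3 notes; the statements start on D4, C#4, B3, moving down a 2nd each time.
So cell 4 is A3 F#3 D3.

A3 F#3 D3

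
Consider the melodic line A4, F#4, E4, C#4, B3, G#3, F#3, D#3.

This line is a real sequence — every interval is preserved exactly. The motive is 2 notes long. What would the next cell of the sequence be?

C#3 A#2

Taking 2-note groups, the heads are A4, E4, B3, F#3: the pattern moves down a 4th.
From C#3 the exact shape gives C#3 A#2.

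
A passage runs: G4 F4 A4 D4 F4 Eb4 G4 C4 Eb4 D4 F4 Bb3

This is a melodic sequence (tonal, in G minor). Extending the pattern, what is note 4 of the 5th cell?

G3

Grouping in 4s, the 4th note of each cell is D4, C4, Bb3.
Each moves down a 2nd. Continuing: A3 → G3.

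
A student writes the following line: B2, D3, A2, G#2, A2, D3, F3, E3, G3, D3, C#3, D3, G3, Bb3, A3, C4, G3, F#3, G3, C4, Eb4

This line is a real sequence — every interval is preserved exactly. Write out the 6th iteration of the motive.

C5 Eb5 Bb4 A4 Bb4 Eb5 Gb5

The 7-note cells begin on B2, E3, A3 — each up a 4th from the last.
Carrying on: D4 → G4 → C5.
So cell 6 is C5 Eb5 Bb4 A4 Bb4 Eb5 Gb5.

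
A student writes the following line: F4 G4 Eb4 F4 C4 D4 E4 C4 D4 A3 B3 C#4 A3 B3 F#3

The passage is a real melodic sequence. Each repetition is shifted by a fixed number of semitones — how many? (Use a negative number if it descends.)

-3

With a 5-note motive the entries are F4, D4, B3, each down a 3rd from the previous.
Counting half-steps from F4 to D4: -3.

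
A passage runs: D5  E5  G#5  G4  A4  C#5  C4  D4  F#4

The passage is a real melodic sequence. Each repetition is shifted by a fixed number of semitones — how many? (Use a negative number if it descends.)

-7

Taking 3-note groups, the heads are D5, G4, C4: the pattern moves down a 5th.
Counting half-steps from D5 to G4: -7.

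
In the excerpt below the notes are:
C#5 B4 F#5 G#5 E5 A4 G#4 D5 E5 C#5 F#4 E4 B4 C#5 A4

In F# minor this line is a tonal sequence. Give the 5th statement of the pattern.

Unit = 5 notes; the statements start on C#5, A4, F#4, moving down a 3rd each time.
Carrying on: D4 → B3.
From B3 the diatonic shape gives B3 A3 E4 F#4 D4.

B3 A3 E4 F#4 D4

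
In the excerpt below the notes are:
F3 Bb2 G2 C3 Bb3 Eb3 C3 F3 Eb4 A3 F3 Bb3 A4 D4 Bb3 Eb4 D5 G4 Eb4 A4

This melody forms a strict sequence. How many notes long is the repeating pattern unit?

4

Try groups of 4 (5 cells in 20 notes):
F3 Bb2 G2 C3 | Bb3 Eb3 C3 F3 | Eb4 A3 F3 Bb3 | A4 D4 Bb3 Eb4 | D5 G4 Eb4 A4
That's a consistent up a 4th shift per cell, and no other grouping gives one.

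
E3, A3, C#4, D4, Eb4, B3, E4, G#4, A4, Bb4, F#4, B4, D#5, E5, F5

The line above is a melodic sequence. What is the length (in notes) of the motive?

5

Try groups of 5 (3 cells in 15 notes):
E3 A3 C#4 D4 Eb4 | B3 E4 G#4 A4 Bb4 | F#4 B4 D#5 E5 F5
That's a consistent up a 5th shift per cell, and no other grouping gives one.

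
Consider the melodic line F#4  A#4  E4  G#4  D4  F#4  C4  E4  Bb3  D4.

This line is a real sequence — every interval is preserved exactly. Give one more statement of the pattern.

Ab3 C4

With a 2-note motive the entries are F#4, E4, D4, C4, Bb3, each down a 2nd from the previous.
So cell 6 is Ab3 C4.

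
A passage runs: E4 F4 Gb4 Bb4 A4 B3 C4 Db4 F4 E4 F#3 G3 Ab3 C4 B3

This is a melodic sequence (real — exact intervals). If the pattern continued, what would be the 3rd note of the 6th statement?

The unit is 5 notes. Position-3 pitches of the 3 shown cells: Gb4, Db4, Ab3.
Carrying that down a 4th forward: Eb3 → Bb2 → F2.

F2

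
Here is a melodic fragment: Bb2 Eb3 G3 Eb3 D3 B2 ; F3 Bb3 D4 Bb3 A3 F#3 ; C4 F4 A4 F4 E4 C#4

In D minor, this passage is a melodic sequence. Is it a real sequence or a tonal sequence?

Each cell has the same semitone pattern (5, 4, -4, -1, -3) — intervals are preserved exactly.
And Eb3 lies outside D minor, so the sequence is real rather than tonal.

real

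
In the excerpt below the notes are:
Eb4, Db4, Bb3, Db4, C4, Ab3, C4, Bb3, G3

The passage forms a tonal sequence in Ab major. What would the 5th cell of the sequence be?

Ab3 G3 Eb3

Taking 3-note groups, the heads are Eb4, Db4, C4: the pattern moves down a 2nd.
Carrying on: Bb3 → Ab3.
So cell 5 is Ab3 G3 Eb3.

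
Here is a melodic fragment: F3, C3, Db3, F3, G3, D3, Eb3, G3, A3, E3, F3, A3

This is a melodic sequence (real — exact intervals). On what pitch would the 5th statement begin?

C#4

The 4-note cells begin on F3, G3, A3 — each up a 2nd from the last.
Extending the heads up a 2nd: B3 → C#4.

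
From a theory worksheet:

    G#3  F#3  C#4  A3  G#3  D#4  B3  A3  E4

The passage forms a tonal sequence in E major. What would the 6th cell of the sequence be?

With a 3-note motive the entries are G#3, A3, B3, each up a 2nd from the previous.
Carrying on: C#4 → D#4 → E4.
So cell 6 is E4 D#4 A4.

E4 D#4 A4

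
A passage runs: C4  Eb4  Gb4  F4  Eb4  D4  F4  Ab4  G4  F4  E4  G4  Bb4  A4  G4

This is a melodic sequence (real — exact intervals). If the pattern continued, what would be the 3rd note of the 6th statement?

E5

With 5-note cells, note 3 of each statement runs Gb4, Ab4, Bb4.
Extending up a 2nd: C5 → D5 → E5.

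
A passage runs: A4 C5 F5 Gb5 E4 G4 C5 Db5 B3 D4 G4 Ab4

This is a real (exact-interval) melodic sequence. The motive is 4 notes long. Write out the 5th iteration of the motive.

With a 4-note motive the entries are A4, E4, B3, each down a 4th from the previous.
Extending down a 4th: F#3 → C#3.
From C#3 the exact shape gives C#3 E3 A3 Bb3.

C#3 E3 A3 Bb3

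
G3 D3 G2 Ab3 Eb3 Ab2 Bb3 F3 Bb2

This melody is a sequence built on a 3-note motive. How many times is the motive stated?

9 notes in groups of 3 gives 9/3 = 3 statements.
Starts: G3, Ab3, Bb3 — each up a 2nd.

3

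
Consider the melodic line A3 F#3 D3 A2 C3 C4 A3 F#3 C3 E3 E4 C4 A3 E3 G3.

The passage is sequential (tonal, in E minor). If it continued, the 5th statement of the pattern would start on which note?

B4

The 5-note cells begin on A3, C4, E4 — each up a 3rd from the last.
Continuing: G4 → B4. Statement 5 starts on B4.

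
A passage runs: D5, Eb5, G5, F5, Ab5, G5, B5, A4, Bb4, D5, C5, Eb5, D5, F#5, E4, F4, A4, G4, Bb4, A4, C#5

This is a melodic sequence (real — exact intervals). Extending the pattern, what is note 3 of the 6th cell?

F#3

Grouping in 7s, the 3rd note of each cell is G5, D5, A4.
Carrying that down a 4th forward: E4 → B3 → F#3.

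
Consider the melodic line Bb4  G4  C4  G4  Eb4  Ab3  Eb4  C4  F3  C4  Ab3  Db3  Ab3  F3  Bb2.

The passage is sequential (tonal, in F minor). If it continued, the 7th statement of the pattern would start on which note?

Db3

Unit = 3 notes; the statements start on Bb4, G4, Eb4, C4, Ab3, moving down a 3rd each time.
Extending the heads down a 3rd: F3 → Db3.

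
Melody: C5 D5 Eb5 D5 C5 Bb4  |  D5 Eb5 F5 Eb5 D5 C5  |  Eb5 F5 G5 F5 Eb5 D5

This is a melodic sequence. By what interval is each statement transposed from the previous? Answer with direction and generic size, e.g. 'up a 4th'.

up a 2nd

The 6-note cells begin on C5, D5, Eb5 — each up a 2nd from the last.
From C5 to D5: up a 2nd.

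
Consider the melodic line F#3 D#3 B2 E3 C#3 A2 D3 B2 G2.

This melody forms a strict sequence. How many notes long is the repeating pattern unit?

3

Try groups of 3 (3 cells in 9 notes):
F#3 D#3 B2 | E3 C#3 A2 | D3 B2 G2
Every group is a transposition down a 2nd of the one before; no shorter unit works.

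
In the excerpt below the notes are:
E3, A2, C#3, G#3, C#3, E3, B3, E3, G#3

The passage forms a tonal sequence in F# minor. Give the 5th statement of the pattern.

Unit = 3 notes; the statements start on E3, G#3, B3, moving up a 3rd each time.
Continuing the starts: D4 → F#4.
Statement 5 starts on F#4 and keeps the same diatonic contour: F#4 B3 D4.

F#4 B3 D4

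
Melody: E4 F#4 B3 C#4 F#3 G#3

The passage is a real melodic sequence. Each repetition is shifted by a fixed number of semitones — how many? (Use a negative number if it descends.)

-5

The 2-note cells begin on E4, B3, F#3 — each down a 4th from the last.
E4 to B3 spans -5 semitones.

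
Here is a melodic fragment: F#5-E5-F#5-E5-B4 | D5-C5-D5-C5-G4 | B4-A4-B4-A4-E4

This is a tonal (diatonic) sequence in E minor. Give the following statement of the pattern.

G4 F#4 G4 F#4 C4

Unit = 5 notes; the statements start on F#5, D5, B4, moving down a 3rd each time.
So cell 4 is G4 F#4 G4 F#4 C4.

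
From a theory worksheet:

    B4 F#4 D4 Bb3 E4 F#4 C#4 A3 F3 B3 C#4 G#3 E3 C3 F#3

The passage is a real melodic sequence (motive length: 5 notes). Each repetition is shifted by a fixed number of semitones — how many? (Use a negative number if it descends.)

-5

Unit = 5 notes; the statements start on B4, F#4, C#4, moving down a 4th each time.
B4→F#4 is 66 − 71 = -5 semitones.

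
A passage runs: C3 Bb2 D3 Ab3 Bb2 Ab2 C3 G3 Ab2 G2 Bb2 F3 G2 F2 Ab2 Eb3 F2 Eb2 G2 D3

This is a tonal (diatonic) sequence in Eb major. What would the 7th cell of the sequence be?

D2 C2 Eb2 Bb2

With a 4-note motive the entries are C3, Bb2, Ab2, G2, F2, each down a 2nd from the previous.
Continuing the starts: Eb2 → D2.
From D2 the diatonic shape gives D2 C2 Eb2 Bb2.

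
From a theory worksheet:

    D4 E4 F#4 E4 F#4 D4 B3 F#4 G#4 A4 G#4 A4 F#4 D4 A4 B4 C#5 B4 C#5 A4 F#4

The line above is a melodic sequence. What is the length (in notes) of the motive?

Try groups of 7 (3 cells in 21 notes):
D4 E4 F#4 E4 F#4 D4 B3 | F#4 G#4 A4 G#4 A4 F#4 D4 | A4 B4 C#5 B4 C#5 A4 F#4
Every group is a transposition up a 3rd of the one before; no shorter unit works.

7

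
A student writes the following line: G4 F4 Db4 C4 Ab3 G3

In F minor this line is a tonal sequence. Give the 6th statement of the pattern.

Unit = 2 notes; the statements start on G4, Db4, Ab3, moving down a 4th each time.
Carrying on: Eb3 → Bb2 → F2.
So cell 6 is F2 Eb2.

F2 Eb2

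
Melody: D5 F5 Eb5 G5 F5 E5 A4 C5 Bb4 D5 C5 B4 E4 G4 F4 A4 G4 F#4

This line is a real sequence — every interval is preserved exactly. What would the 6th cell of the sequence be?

Taking 6-note groups, the heads are D5, A4, E4: the pattern moves down a 4th.
Carrying on: B3 → F#3 → C#3.
Statement 6 starts on C#3 and keeps the same exact contour: C#3 E3 D3 F#3 E3 D#3.

C#3 E3 D3 F#3 E3 D#3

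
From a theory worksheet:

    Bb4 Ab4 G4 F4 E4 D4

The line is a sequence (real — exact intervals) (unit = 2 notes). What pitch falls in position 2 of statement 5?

With 2-note cells, note 2 of each statement runs Ab4, F4, D4.
Each moves down a 3rd. Continuing: B3 → G#3.

G#3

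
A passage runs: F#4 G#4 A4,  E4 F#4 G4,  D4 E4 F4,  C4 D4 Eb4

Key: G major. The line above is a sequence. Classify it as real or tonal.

Each cell has the same semitone pattern (2, 1) — intervals are preserved exactly.
And G#4 lies outside G major, so the sequence is real rather than tonal.

real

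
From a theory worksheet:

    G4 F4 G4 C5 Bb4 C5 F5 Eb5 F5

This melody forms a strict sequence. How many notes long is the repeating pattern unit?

3

Try groups of 3 (3 cells in 9 notes):
G4 F4 G4 | C5 Bb4 C5 | F5 Eb5 F5
Each cell is the previous one up a 4th — so the unit is 3 notes.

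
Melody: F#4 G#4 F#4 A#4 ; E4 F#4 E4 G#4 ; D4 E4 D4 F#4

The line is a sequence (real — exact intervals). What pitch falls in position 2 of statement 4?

With 4-note cells, note 2 of each statement runs G#4, F#4, E4.
Each moves down a 2nd; the next is D4.

D4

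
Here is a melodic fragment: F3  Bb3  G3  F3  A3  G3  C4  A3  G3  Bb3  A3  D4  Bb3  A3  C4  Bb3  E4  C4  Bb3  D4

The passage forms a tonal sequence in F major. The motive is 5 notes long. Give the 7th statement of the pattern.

Unit = 5 notes; the statements start on F3, G3, A3, Bb3, moving up a 2nd each time.
Carrying on: C4 → D4 → E4.
So cell 7 is E4 A4 F4 E4 G4.

E4 A4 F4 E4 G4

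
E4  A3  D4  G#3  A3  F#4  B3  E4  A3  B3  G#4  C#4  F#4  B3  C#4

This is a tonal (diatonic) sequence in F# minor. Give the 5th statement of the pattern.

B4 E4 A4 D4 E4

Taking 5-note groups, the heads are E4, F#4, G#4: the pattern moves up a 2nd.
Extending up a 2nd: A4 → B4.
Statement 5 starts on B4 and keeps the same diatonic contour: B4 E4 A4 D4 E4.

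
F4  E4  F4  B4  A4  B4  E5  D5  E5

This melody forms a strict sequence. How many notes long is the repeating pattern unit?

Try groups of 3 (3 cells in 9 notes):
F4 E4 F4 | B4 A4 B4 | E5 D5 E5
That's a consistent up a 4th shift per cell, and no other grouping gives one.

3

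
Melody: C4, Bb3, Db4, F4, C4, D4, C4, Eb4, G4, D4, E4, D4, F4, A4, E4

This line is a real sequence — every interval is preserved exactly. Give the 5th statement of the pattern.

G#4 F#4 A4 C#5 G#4

Unit = 5 notes; the statements start on C4, D4, E4, moving up a 2nd each time.
Extending up a 2nd: F#4 → G#4.
Statement 5 starts on G#4 and keeps the same exact contour: G#4 F#4 A4 C#5 G#4.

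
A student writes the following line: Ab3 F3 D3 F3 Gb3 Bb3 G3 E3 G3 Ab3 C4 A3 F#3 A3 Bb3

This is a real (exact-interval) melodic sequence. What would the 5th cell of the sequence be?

Taking 5-note groups, the heads are Ab3, Bb3, C4: the pattern moves up a 2nd.
Carrying on: D4 → E4.
So cell 5 is E4 C#4 A#3 C#4 D4.

E4 C#4 A#3 C#4 D4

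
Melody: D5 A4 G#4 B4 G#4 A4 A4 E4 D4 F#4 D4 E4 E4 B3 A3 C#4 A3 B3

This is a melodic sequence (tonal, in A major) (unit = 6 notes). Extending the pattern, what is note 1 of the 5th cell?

F#3

With 6-note cells, note 1 of each statement runs D5, A4, E4.
Extending down a 4th: B3 → F#3.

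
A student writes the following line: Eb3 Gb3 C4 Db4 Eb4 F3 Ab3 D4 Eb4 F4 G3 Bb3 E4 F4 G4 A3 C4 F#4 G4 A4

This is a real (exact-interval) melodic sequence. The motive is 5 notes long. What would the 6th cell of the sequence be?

Unit = 5 notes; the statements start on Eb3, F3, G3, A3, moving up a 2nd each time.
Extending up a 2nd: B3 → C#4.
So cell 6 is C#4 E4 A#4 B4 C#5.

C#4 E4 A#4 B4 C#5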